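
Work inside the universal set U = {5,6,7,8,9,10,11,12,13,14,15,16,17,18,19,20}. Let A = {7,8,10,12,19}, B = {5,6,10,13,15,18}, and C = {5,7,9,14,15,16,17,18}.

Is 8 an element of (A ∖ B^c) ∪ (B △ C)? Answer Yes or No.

No

8 ∉ B, so 8 ∈ B^c
8 ∈ A and 8 ∈ B^c, so 8 ∉ A ∖ B^c
8 ∉ B and 8 ∉ C, so 8 ∉ B △ C
8 ∉ (A ∖ B^c) and 8 ∉ (B △ C), so 8 ∉ (A ∖ B^c) ∪ (B △ C)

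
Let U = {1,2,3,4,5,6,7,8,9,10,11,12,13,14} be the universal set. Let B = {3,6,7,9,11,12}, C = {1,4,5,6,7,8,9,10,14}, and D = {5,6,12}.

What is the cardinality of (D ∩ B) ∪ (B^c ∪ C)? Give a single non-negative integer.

12

D ∩ B = {6,12}
B^c = {1,2,4,5,8,10,13,14}
B^c ∪ C = {1,2,4,5,6,7,8,9,10,13,14}
(D ∩ B) ∪ (B^c ∪ C) = {1,2,4,5,6,7,8,9,10,12,13,14}
|(D ∩ B) ∪ (B^c ∪ C)| = 12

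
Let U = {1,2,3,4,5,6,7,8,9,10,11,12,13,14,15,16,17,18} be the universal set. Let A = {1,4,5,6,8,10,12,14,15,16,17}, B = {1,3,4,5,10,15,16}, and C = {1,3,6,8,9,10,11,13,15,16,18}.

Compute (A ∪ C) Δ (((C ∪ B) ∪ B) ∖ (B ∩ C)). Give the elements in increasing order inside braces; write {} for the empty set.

A ∪ C = {1,3,4,5,6,8,9,10,11,12,13,14,15,16,17,18}
C ∪ B = {1,3,4,5,6,8,9,10,11,13,15,16,18}
(C ∪ B) ∪ B = {1,3,4,5,6,8,9,10,11,13,15,16,18}
B ∩ C = {1,3,10,15,16}
((C ∪ B) ∪ B) ∖ (B ∩ C) = {4,5,6,8,9,11,13,18}
(A ∪ C) Δ (((C ∪ B) ∪ B) ∖ (B ∩ C)) = {1,3,10,12,14,15,16,17}

{1,3,10,12,14,15,16,17}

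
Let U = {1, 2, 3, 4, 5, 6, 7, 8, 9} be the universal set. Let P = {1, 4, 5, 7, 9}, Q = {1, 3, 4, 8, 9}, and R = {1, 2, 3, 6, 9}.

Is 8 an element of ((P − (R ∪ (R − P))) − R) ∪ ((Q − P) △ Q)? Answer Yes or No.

No

8 ∉ R and 8 ∉ P, so 8 ∉ R − P
8 ∉ R and 8 ∉ (R − P), so 8 ∉ R ∪ (R − P)
8 ∉ P and 8 ∉ (R ∪ (R − P)), so 8 ∉ P − (R ∪ (R − P))
8 ∉ (P − (R ∪ (R − P))) and 8 ∉ R, so 8 ∉ (P − (R ∪ (R − P))) − R
8 ∈ Q and 8 ∉ P, so 8 ∈ Q − P
8 ∈ (Q − P) and 8 ∈ Q, so 8 ∉ (Q − P) △ Q
8 ∉ ((P − (R ∪ (R − P))) − R) and 8 ∉ ((Q − P) △ Q), so 8 ∉ ((P − (R ∪ (R − P))) − R) ∪ ((Q − P) △ Q)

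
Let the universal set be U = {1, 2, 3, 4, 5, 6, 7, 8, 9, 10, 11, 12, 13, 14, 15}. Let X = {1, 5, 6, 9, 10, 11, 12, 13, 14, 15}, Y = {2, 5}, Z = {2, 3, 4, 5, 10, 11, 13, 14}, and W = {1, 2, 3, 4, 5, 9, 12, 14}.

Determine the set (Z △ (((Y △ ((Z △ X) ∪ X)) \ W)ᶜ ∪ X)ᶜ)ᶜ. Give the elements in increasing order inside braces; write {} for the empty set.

Z △ X = {1, 2, 3, 4, 6, 9, 12, 15}
(Z △ X) ∪ X = {1, 2, 3, 4, 5, 6, 9, 10, 11, 12, 13, 14, 15}
Y △ ((Z △ X) ∪ X) = {1, 3, 4, 6, 9, 10, 11, 12, 13, 14, 15}
(Y △ ((Z △ X) ∪ X)) \ W = {6, 10, 11, 13, 15}
((Y △ ((Z △ X) ∪ X)) \ W)ᶜ = {1, 2, 3, 4, 5, 7, 8, 9, 12, 14}
((Y △ ((Z △ X) ∪ X)) \ W)ᶜ ∪ X = {1, 2, 3, 4, 5, 6, 7, 8, 9, 10, 11, 12, 13, 14, 15}
(((Y △ ((Z △ X) ∪ X)) \ W)ᶜ ∪ X)ᶜ = {}
Z △ (((Y △ ((Z △ X) ∪ X)) \ W)ᶜ ∪ X)ᶜ = {2, 3, 4, 5, 10, 11, 13, 14}
(Z △ (((Y △ ((Z △ X) ∪ X)) \ W)ᶜ ∪ X)ᶜ)ᶜ = {1, 6, 7, 8, 9, 12, 15}

{1, 6, 7, 8, 9, 12, 15}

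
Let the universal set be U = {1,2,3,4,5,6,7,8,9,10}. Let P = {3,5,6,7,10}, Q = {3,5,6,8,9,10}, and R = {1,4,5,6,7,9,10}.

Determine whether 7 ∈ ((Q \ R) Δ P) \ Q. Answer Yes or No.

Yes

7 ∉ Q and 7 ∈ R, so 7 ∉ Q \ R
7 ∉ (Q \ R) and 7 ∈ P, so 7 ∈ (Q \ R) Δ P
7 ∈ ((Q \ R) Δ P) and 7 ∉ Q, so 7 ∈ ((Q \ R) Δ P) \ Q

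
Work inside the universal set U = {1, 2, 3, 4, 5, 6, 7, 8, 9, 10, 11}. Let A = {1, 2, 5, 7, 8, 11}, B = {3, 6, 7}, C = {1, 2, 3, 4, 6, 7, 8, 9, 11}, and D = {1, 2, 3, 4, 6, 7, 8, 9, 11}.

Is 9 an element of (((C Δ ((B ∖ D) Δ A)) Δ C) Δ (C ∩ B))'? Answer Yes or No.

9 ∉ B and 9 ∈ D, so 9 ∉ B ∖ D
9 ∉ (B ∖ D) and 9 ∉ A, so 9 ∉ (B ∖ D) Δ A
9 ∈ C and 9 ∉ ((B ∖ D) Δ A), so 9 ∈ C Δ ((B ∖ D) Δ A)
9 ∈ (C Δ ((B ∖ D) Δ A)) and 9 ∈ C, so 9 ∉ (C Δ ((B ∖ D) Δ A)) Δ C
9 ∈ C and 9 ∉ B, so 9 ∉ C ∩ B
9 ∉ ((C Δ ((B ∖ D) Δ A)) Δ C) and 9 ∉ (C ∩ B), so 9 ∉ ((C Δ ((B ∖ D) Δ A)) Δ C) Δ (C ∩ B)
9 ∈ (((C Δ ((B ∖ D) Δ A)) Δ C) Δ (C ∩ B))' since 9 ∉ (((C Δ ((B ∖ D) Δ A)) Δ C) Δ (C ∩ B))

Yes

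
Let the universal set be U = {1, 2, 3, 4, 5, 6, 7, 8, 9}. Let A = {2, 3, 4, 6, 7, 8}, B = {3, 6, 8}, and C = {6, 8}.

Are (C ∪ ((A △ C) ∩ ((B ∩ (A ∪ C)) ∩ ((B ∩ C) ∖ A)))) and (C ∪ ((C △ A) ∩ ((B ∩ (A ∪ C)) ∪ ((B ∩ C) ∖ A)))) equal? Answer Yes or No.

A △ C = {2, 3, 4, 7}
A ∪ C = {2, 3, 4, 6, 7, 8}
B ∩ (A ∪ C) = {3, 6, 8}
B ∩ C = {6, 8}
(B ∩ C) ∖ A = {}
(B ∩ (A ∪ C)) ∩ ((B ∩ C) ∖ A) = {}
(A △ C) ∩ ((B ∩ (A ∪ C)) ∩ ((B ∩ C) ∖ A)) = {}
C ∪ ((A △ C) ∩ ((B ∩ (A ∪ C)) ∩ ((B ∩ C) ∖ A))) = {6, 8}
C △ A = {2, 3, 4, 7}
(B ∩ (A ∪ C)) ∪ ((B ∩ C) ∖ A) = {3, 6, 8}
(C △ A) ∩ ((B ∩ (A ∪ C)) ∪ ((B ∩ C) ∖ A)) = {3}
C ∪ ((C △ A) ∩ ((B ∩ (A ∪ C)) ∪ ((B ∩ C) ∖ A))) = {3, 6, 8}
3 ∈ C ∪ ((C △ A) ∩ ((B ∩ (A ∪ C)) ∪ ((B ∩ C) ∖ A))) but 3 ∉ C ∪ ((A △ C) ∩ ((B ∩ (A ∪ C)) ∩ ((B ∩ C) ∖ A))), so they differ.

No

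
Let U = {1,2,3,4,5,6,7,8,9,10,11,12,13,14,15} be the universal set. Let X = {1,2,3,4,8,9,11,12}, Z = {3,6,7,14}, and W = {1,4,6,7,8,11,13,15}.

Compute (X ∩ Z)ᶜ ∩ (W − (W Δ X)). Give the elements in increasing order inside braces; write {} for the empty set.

{1,4,8,11}

X ∩ Z = {3}
(X ∩ Z)ᶜ = {1,2,4,5,6,7,8,9,10,11,12,13,14,15}
W Δ X = {2,3,6,7,9,12,13,15}
W − (W Δ X) = {1,4,8,11}
(X ∩ Z)ᶜ ∩ (W − (W Δ X)) = {1,4,8,11}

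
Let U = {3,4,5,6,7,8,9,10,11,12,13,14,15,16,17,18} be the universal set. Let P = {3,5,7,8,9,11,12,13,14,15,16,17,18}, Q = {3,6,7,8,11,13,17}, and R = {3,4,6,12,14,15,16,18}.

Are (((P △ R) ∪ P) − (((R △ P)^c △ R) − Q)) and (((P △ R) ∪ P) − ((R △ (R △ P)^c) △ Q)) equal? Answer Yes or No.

No

P △ R = {4,5,6,7,8,9,11,13,17}
(P △ R) ∪ P = {3,4,5,6,7,8,9,11,12,13,14,15,16,17,18}
R △ P = {4,5,6,7,8,9,11,13,17}
(R △ P)^c = {3,10,12,14,15,16,18}
(R △ P)^c △ R = {4,6,10}
((R △ P)^c △ R) − Q = {4,10}
((P △ R) ∪ P) − (((R △ P)^c △ R) − Q) = {3,5,6,7,8,9,11,12,13,14,15,16,17,18}
R △ (R △ P)^c = {4,6,10}
(R △ (R △ P)^c) △ Q = {3,4,7,8,10,11,13,17}
((P △ R) ∪ P) − ((R △ (R △ P)^c) △ Q) = {5,6,9,12,14,15,16,18}
3 ∈ ((P △ R) ∪ P) − (((R △ P)^c △ R) − Q) but 3 ∉ ((P △ R) ∪ P) − ((R △ (R △ P)^c) △ Q), so they differ.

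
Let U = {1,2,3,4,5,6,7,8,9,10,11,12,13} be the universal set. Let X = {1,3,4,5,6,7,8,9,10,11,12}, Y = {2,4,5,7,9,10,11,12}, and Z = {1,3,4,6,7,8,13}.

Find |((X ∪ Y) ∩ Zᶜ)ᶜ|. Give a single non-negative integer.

7

X ∪ Y = {1,2,3,4,5,6,7,8,9,10,11,12}
Zᶜ = {2,5,9,10,11,12}
(X ∪ Y) ∩ Zᶜ = {2,5,9,10,11,12}
((X ∪ Y) ∩ Zᶜ)ᶜ = {1,3,4,6,7,8,13}
|((X ∪ Y) ∩ Zᶜ)ᶜ| = 7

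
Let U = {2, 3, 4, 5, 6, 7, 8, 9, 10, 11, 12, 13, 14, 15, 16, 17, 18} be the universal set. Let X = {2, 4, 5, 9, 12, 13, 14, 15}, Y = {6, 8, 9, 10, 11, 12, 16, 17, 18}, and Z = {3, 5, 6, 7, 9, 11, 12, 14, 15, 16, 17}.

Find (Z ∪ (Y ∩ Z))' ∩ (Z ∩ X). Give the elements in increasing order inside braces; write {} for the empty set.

{}

Y ∩ Z = {6, 9, 11, 12, 16, 17}
Z ∪ (Y ∩ Z) = {3, 5, 6, 7, 9, 11, 12, 14, 15, 16, 17}
(Z ∪ (Y ∩ Z))' = {2, 4, 8, 10, 13, 18}
Z ∩ X = {5, 9, 12, 14, 15}
(Z ∪ (Y ∩ Z))' ∩ (Z ∩ X) = {}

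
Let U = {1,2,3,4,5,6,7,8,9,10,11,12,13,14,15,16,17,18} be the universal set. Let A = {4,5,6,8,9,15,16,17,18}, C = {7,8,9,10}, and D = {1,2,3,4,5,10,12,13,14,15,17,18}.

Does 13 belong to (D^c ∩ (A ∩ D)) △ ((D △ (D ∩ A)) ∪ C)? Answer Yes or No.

Yes

13 ∈ D, so 13 ∉ D^c
13 ∉ A and 13 ∈ D, so 13 ∉ A ∩ D
13 ∉ D^c and 13 ∉ (A ∩ D), so 13 ∉ D^c ∩ (A ∩ D)
13 ∈ D and 13 ∉ A, so 13 ∉ D ∩ A
13 ∈ D and 13 ∉ (D ∩ A), so 13 ∈ D △ (D ∩ A)
13 ∈ (D △ (D ∩ A)) and 13 ∉ C, so 13 ∈ (D △ (D ∩ A)) ∪ C
13 ∉ (D^c ∩ (A ∩ D)) and 13 ∈ ((D △ (D ∩ A)) ∪ C), so 13 ∈ (D^c ∩ (A ∩ D)) △ ((D △ (D ∩ A)) ∪ C)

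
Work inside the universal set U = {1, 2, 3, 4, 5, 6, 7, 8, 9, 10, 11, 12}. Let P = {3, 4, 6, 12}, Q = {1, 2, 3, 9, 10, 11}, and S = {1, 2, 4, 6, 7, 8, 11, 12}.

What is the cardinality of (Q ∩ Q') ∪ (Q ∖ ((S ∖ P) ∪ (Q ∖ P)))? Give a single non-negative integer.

1

Q' = {4, 5, 6, 7, 8, 12}
Q ∩ Q' = {}
S ∖ P = {1, 2, 7, 8, 11}
Q ∖ P = {1, 2, 9, 10, 11}
(S ∖ P) ∪ (Q ∖ P) = {1, 2, 7, 8, 9, 10, 11}
Q ∖ ((S ∖ P) ∪ (Q ∖ P)) = {3}
(Q ∩ Q') ∪ (Q ∖ ((S ∖ P) ∪ (Q ∖ P))) = {3}
|(Q ∩ Q') ∪ (Q ∖ ((S ∖ P) ∪ (Q ∖ P)))| = 1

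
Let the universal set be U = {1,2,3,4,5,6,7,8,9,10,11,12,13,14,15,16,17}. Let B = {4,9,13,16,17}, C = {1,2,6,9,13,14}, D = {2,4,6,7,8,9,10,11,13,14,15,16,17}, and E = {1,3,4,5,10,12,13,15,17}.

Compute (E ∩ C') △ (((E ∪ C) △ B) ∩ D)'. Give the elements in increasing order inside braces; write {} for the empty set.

{1,7,8,9,10,11,13,15}

C' = {3,4,5,7,8,10,11,12,15,16,17}
E ∩ C' = {3,4,5,10,12,15,17}
E ∪ C = {1,2,3,4,5,6,9,10,12,13,14,15,17}
(E ∪ C) △ B = {1,2,3,5,6,10,12,14,15,16}
((E ∪ C) △ B) ∩ D = {2,6,10,14,15,16}
(((E ∪ C) △ B) ∩ D)' = {1,3,4,5,7,8,9,11,12,13,17}
(E ∩ C') △ (((E ∪ C) △ B) ∩ D)' = {1,7,8,9,10,11,13,15}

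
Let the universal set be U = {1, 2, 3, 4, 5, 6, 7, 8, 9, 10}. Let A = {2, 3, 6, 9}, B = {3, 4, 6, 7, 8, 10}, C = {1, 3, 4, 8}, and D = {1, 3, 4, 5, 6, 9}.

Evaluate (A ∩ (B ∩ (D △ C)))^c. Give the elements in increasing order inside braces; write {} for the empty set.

{1, 2, 3, 4, 5, 7, 8, 9, 10}

D △ C = {5, 6, 8, 9}
B ∩ (D △ C) = {6, 8}
A ∩ (B ∩ (D △ C)) = {6}
(A ∩ (B ∩ (D △ C)))^c = {1, 2, 3, 4, 5, 7, 8, 9, 10}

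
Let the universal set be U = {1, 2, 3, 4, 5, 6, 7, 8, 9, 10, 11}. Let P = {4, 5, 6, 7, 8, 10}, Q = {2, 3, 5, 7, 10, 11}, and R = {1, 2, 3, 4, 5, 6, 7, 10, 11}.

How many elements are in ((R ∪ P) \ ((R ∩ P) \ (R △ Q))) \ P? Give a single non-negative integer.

R ∪ P = {1, 2, 3, 4, 5, 6, 7, 8, 10, 11}
R ∩ P = {4, 5, 6, 7, 10}
R △ Q = {1, 4, 6}
(R ∩ P) \ (R △ Q) = {5, 7, 10}
(R ∪ P) \ ((R ∩ P) \ (R △ Q)) = {1, 2, 3, 4, 6, 8, 11}
((R ∪ P) \ ((R ∩ P) \ (R △ Q))) \ P = {1, 2, 3, 11}
|((R ∪ P) \ ((R ∩ P) \ (R △ Q))) \ P| = 4

4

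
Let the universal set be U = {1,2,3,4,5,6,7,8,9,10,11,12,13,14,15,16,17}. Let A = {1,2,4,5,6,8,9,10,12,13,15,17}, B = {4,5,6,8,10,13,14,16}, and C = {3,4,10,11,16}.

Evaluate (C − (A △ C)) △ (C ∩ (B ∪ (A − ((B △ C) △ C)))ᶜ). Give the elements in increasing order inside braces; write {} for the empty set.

{3,4,10,11}

A △ C = {1,2,3,5,6,8,9,11,12,13,15,16,17}
C − (A △ C) = {4,10}
B △ C = {3,5,6,8,11,13,14}
(B △ C) △ C = {4,5,6,8,10,13,14,16}
A − ((B △ C) △ C) = {1,2,9,12,15,17}
B ∪ (A − ((B △ C) △ C)) = {1,2,4,5,6,8,9,10,12,13,14,15,16,17}
(B ∪ (A − ((B △ C) △ C)))ᶜ = {3,7,11}
C ∩ (B ∪ (A − ((B △ C) △ C)))ᶜ = {3,11}
(C − (A △ C)) △ (C ∩ (B ∪ (A − ((B △ C) △ C)))ᶜ) = {3,4,10,11}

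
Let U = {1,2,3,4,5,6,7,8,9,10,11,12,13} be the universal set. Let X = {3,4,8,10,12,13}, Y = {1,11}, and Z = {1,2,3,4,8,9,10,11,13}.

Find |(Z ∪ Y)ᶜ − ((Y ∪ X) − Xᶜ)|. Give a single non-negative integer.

3

Z ∪ Y = {1,2,3,4,8,9,10,11,13}
(Z ∪ Y)ᶜ = {5,6,7,12}
Y ∪ X = {1,3,4,8,10,11,12,13}
Xᶜ = {1,2,5,6,7,9,11}
(Y ∪ X) − Xᶜ = {3,4,8,10,12,13}
(Z ∪ Y)ᶜ − ((Y ∪ X) − Xᶜ) = {5,6,7}
|(Z ∪ Y)ᶜ − ((Y ∪ X) − Xᶜ)| = 3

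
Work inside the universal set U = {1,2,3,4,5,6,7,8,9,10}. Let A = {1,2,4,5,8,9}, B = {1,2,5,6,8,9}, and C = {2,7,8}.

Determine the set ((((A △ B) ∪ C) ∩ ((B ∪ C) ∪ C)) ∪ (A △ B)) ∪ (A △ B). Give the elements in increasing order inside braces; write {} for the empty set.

A △ B = {4,6}
(A △ B) ∪ C = {2,4,6,7,8}
B ∪ C = {1,2,5,6,7,8,9}
(B ∪ C) ∪ C = {1,2,5,6,7,8,9}
((A △ B) ∪ C) ∩ ((B ∪ C) ∪ C) = {2,6,7,8}
(((A △ B) ∪ C) ∩ ((B ∪ C) ∪ C)) ∪ (A △ B) = {2,4,6,7,8}
((((A △ B) ∪ C) ∩ ((B ∪ C) ∪ C)) ∪ (A △ B)) ∪ (A △ B) = {2,4,6,7,8}

{2,4,6,7,8}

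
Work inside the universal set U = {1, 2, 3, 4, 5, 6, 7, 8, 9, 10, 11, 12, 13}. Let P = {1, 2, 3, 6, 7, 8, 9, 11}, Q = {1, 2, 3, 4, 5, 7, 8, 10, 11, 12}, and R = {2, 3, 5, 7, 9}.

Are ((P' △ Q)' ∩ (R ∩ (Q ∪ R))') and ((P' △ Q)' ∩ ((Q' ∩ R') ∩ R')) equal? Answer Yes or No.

P' = {4, 5, 10, 12, 13}
P' △ Q = {1, 2, 3, 7, 8, 11, 13}
(P' △ Q)' = {4, 5, 6, 9, 10, 12}
Q ∪ R = {1, 2, 3, 4, 5, 7, 8, 9, 10, 11, 12}
R ∩ (Q ∪ R) = {2, 3, 5, 7, 9}
(R ∩ (Q ∪ R))' = {1, 4, 6, 8, 10, 11, 12, 13}
(P' △ Q)' ∩ (R ∩ (Q ∪ R))' = {4, 6, 10, 12}
Q' = {6, 9, 13}
R' = {1, 4, 6, 8, 10, 11, 12, 13}
Q' ∩ R' = {6, 13}
(Q' ∩ R') ∩ R' = {6, 13}
(P' △ Q)' ∩ ((Q' ∩ R') ∩ R') = {6}
4 ∈ (P' △ Q)' ∩ (R ∩ (Q ∪ R))' but 4 ∉ (P' △ Q)' ∩ ((Q' ∩ R') ∩ R'), so they differ.

No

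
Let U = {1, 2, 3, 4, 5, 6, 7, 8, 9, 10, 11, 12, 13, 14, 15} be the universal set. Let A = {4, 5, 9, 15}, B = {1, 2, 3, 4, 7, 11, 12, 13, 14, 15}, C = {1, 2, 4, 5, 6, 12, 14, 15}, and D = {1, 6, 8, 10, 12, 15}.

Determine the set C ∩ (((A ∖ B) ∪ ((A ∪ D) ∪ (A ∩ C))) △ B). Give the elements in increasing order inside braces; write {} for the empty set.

A ∖ B = {5, 9}
A ∪ D = {1, 4, 5, 6, 8, 9, 10, 12, 15}
A ∩ C = {4, 5, 15}
(A ∪ D) ∪ (A ∩ C) = {1, 4, 5, 6, 8, 9, 10, 12, 15}
(A ∖ B) ∪ ((A ∪ D) ∪ (A ∩ C)) = {1, 4, 5, 6, 8, 9, 10, 12, 15}
((A ∖ B) ∪ ((A ∪ D) ∪ (A ∩ C))) △ B = {2, 3, 5, 6, 7, 8, 9, 10, 11, 13, 14}
C ∩ (((A ∖ B) ∪ ((A ∪ D) ∪ (A ∩ C))) △ B) = {2, 5, 6, 14}

{2, 5, 6, 14}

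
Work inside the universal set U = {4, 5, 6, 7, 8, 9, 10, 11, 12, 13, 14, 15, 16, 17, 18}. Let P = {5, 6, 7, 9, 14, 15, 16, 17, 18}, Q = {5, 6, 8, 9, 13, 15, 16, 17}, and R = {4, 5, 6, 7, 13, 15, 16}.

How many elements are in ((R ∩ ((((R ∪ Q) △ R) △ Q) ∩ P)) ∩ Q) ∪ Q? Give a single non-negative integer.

R ∪ Q = {4, 5, 6, 7, 8, 9, 13, 15, 16, 17}
(R ∪ Q) △ R = {8, 9, 17}
((R ∪ Q) △ R) △ Q = {5, 6, 13, 15, 16}
(((R ∪ Q) △ R) △ Q) ∩ P = {5, 6, 15, 16}
R ∩ ((((R ∪ Q) △ R) △ Q) ∩ P) = {5, 6, 15, 16}
(R ∩ ((((R ∪ Q) △ R) △ Q) ∩ P)) ∩ Q = {5, 6, 15, 16}
((R ∩ ((((R ∪ Q) △ R) △ Q) ∩ P)) ∩ Q) ∪ Q = {5, 6, 8, 9, 13, 15, 16, 17}
|((R ∩ ((((R ∪ Q) △ R) △ Q) ∩ P)) ∩ Q) ∪ Q| = 8

8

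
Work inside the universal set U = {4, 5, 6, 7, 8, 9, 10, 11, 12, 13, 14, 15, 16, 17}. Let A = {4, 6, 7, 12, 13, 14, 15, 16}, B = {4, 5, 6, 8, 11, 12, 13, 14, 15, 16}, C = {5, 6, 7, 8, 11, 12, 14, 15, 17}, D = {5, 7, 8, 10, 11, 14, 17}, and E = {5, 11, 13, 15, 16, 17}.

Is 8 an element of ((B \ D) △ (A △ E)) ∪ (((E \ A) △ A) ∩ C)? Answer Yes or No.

8 ∈ B and 8 ∈ D, so 8 ∉ B \ D
8 ∉ A and 8 ∉ E, so 8 ∉ A △ E
8 ∉ (B \ D) and 8 ∉ (A △ E), so 8 ∉ (B \ D) △ (A △ E)
8 ∉ E and 8 ∉ A, so 8 ∉ E \ A
8 ∉ (E \ A) and 8 ∉ A, so 8 ∉ (E \ A) △ A
8 ∉ ((E \ A) △ A) and 8 ∈ C, so 8 ∉ ((E \ A) △ A) ∩ C
8 ∉ ((B \ D) △ (A △ E)) and 8 ∉ (((E \ A) △ A) ∩ C), so 8 ∉ ((B \ D) △ (A △ E)) ∪ (((E \ A) △ A) ∩ C)

No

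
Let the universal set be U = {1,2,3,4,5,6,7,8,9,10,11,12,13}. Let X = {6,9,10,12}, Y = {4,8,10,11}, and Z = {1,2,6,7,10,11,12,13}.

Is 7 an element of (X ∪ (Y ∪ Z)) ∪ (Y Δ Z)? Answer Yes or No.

Yes

7 ∉ Y and 7 ∈ Z, so 7 ∈ Y ∪ Z
7 ∉ X and 7 ∈ (Y ∪ Z), so 7 ∈ X ∪ (Y ∪ Z)
7 ∉ Y and 7 ∈ Z, so 7 ∈ Y Δ Z
7 ∈ (X ∪ (Y ∪ Z)) and 7 ∈ (Y Δ Z), so 7 ∈ (X ∪ (Y ∪ Z)) ∪ (Y Δ Z)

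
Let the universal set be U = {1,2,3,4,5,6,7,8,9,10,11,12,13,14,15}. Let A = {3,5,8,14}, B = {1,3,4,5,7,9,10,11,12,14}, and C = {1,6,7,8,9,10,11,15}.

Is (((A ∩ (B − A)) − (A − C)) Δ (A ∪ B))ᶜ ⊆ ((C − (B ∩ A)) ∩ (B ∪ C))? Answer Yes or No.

No

B − A = {1,4,7,9,10,11,12}
A ∩ (B − A) = {}
A − C = {3,5,14}
(A ∩ (B − A)) − (A − C) = {}
A ∪ B = {1,3,4,5,7,8,9,10,11,12,14}
((A ∩ (B − A)) − (A − C)) Δ (A ∪ B) = {1,3,4,5,7,8,9,10,11,12,14}
(((A ∩ (B − A)) − (A − C)) Δ (A ∪ B))ᶜ = {2,6,13,15}
B ∩ A = {3,5,14}
C − (B ∩ A) = {1,6,7,8,9,10,11,15}
B ∪ C = {1,3,4,5,6,7,8,9,10,11,12,14,15}
(C − (B ∩ A)) ∩ (B ∪ C) = {1,6,7,8,9,10,11,15}
2 ∈ (((A ∩ (B − A)) − (A − C)) Δ (A ∪ B))ᶜ but 2 ∉ (C − (B ∩ A)) ∩ (B ∪ C), so the inclusion fails.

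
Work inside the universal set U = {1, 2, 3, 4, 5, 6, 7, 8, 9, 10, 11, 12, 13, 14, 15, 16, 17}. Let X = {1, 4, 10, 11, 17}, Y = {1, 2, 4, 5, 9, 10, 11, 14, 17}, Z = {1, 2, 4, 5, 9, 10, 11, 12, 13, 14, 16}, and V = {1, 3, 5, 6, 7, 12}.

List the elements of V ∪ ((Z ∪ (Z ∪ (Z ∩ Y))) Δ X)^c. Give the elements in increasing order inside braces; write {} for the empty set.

Z ∩ Y = {1, 2, 4, 5, 9, 10, 11, 14}
Z ∪ (Z ∩ Y) = {1, 2, 4, 5, 9, 10, 11, 12, 13, 14, 16}
Z ∪ (Z ∪ (Z ∩ Y)) = {1, 2, 4, 5, 9, 10, 11, 12, 13, 14, 16}
(Z ∪ (Z ∪ (Z ∩ Y))) Δ X = {2, 5, 9, 12, 13, 14, 16, 17}
((Z ∪ (Z ∪ (Z ∩ Y))) Δ X)^c = {1, 3, 4, 6, 7, 8, 10, 11, 15}
V ∪ ((Z ∪ (Z ∪ (Z ∩ Y))) Δ X)^c = {1, 3, 4, 5, 6, 7, 8, 10, 11, 12, 15}

{1, 3, 4, 5, 6, 7, 8, 10, 11, 12, 15}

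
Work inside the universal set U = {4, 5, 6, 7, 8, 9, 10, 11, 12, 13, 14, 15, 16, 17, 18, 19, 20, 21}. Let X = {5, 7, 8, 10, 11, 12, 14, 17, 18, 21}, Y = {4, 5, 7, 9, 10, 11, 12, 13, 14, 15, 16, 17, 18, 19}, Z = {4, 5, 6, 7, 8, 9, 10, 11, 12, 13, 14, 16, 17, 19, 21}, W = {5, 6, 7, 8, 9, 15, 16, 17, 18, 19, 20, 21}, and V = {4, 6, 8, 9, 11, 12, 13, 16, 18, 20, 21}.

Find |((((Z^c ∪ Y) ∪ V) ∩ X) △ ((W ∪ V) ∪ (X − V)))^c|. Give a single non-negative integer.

10

Z^c = {15, 18, 20}
Z^c ∪ Y = {4, 5, 7, 9, 10, 11, 12, 13, 14, 15, 16, 17, 18, 19, 20}
(Z^c ∪ Y) ∪ V = {4, 5, 6, 7, 8, 9, 10, 11, 12, 13, 14, 15, 16, 17, 18, 19, 20, 21}
((Z^c ∪ Y) ∪ V) ∩ X = {5, 7, 8, 10, 11, 12, 14, 17, 18, 21}
W ∪ V = {4, 5, 6, 7, 8, 9, 11, 12, 13, 15, 16, 17, 18, 19, 20, 21}
X − V = {5, 7, 10, 14, 17}
(W ∪ V) ∪ (X − V) = {4, 5, 6, 7, 8, 9, 10, 11, 12, 13, 14, 15, 16, 17, 18, 19, 20, 21}
(((Z^c ∪ Y) ∪ V) ∩ X) △ ((W ∪ V) ∪ (X − V)) = {4, 6, 9, 13, 15, 16, 19, 20}
((((Z^c ∪ Y) ∪ V) ∩ X) △ ((W ∪ V) ∪ (X − V)))^c = {5, 7, 8, 10, 11, 12, 14, 17, 18, 21}
|((((Z^c ∪ Y) ∪ V) ∩ X) △ ((W ∪ V) ∪ (X − V)))^c| = 10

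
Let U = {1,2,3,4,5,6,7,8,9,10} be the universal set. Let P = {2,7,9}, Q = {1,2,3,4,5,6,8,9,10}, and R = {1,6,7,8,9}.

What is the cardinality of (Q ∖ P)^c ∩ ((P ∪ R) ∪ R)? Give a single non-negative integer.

3

Q ∖ P = {1,3,4,5,6,8,10}
(Q ∖ P)^c = {2,7,9}
P ∪ R = {1,2,6,7,8,9}
(P ∪ R) ∪ R = {1,2,6,7,8,9}
(Q ∖ P)^c ∩ ((P ∪ R) ∪ R) = {2,7,9}
|(Q ∖ P)^c ∩ ((P ∪ R) ∪ R)| = 3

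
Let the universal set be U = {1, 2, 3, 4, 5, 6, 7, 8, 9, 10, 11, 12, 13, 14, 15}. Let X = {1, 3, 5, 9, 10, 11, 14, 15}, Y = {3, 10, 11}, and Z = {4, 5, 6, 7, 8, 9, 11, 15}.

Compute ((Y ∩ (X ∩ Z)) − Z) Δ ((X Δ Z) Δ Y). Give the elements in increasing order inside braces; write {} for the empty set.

{1, 4, 6, 7, 8, 11, 14}

X ∩ Z = {5, 9, 11, 15}
Y ∩ (X ∩ Z) = {11}
(Y ∩ (X ∩ Z)) − Z = {}
X Δ Z = {1, 3, 4, 6, 7, 8, 10, 14}
(X Δ Z) Δ Y = {1, 4, 6, 7, 8, 11, 14}
((Y ∩ (X ∩ Z)) − Z) Δ ((X Δ Z) Δ Y) = {1, 4, 6, 7, 8, 11, 14}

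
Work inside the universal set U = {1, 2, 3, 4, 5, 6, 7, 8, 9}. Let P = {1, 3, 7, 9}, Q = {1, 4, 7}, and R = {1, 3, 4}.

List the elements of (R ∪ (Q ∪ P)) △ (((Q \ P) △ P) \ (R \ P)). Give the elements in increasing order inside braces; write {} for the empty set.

Q ∪ P = {1, 3, 4, 7, 9}
R ∪ (Q ∪ P) = {1, 3, 4, 7, 9}
Q \ P = {4}
(Q \ P) △ P = {1, 3, 4, 7, 9}
R \ P = {4}
((Q \ P) △ P) \ (R \ P) = {1, 3, 7, 9}
(R ∪ (Q ∪ P)) △ (((Q \ P) △ P) \ (R \ P)) = {4}

{4}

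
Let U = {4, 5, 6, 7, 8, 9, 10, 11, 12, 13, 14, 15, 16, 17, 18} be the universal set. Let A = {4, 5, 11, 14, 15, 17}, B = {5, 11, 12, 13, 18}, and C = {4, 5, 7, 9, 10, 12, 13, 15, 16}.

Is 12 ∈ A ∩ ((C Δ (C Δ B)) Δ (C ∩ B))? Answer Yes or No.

12 ∈ C and 12 ∈ B, so 12 ∉ C Δ B
12 ∈ C and 12 ∉ (C Δ B), so 12 ∈ C Δ (C Δ B)
12 ∈ C and 12 ∈ B, so 12 ∈ C ∩ B
12 ∈ (C Δ (C Δ B)) and 12 ∈ (C ∩ B), so 12 ∉ (C Δ (C Δ B)) Δ (C ∩ B)
12 ∉ A and 12 ∉ ((C Δ (C Δ B)) Δ (C ∩ B)), so 12 ∉ A ∩ ((C Δ (C Δ B)) Δ (C ∩ B))

No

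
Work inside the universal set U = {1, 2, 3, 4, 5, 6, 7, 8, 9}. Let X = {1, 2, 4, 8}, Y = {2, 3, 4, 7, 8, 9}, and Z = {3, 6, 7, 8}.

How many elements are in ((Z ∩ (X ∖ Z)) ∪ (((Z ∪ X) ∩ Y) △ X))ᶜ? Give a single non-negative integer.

X ∖ Z = {1, 2, 4}
Z ∩ (X ∖ Z) = {}
Z ∪ X = {1, 2, 3, 4, 6, 7, 8}
(Z ∪ X) ∩ Y = {2, 3, 4, 7, 8}
((Z ∪ X) ∩ Y) △ X = {1, 3, 7}
(Z ∩ (X ∖ Z)) ∪ (((Z ∪ X) ∩ Y) △ X) = {1, 3, 7}
((Z ∩ (X ∖ Z)) ∪ (((Z ∪ X) ∩ Y) △ X))ᶜ = {2, 4, 5, 6, 8, 9}
|((Z ∩ (X ∖ Z)) ∪ (((Z ∪ X) ∩ Y) △ X))ᶜ| = 6

6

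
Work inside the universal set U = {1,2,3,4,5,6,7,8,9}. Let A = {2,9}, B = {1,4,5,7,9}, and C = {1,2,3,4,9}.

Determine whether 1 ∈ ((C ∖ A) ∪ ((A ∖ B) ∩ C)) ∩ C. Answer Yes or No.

1 ∈ C and 1 ∉ A, so 1 ∈ C ∖ A
1 ∉ A and 1 ∈ B, so 1 ∉ A ∖ B
1 ∉ (A ∖ B) and 1 ∈ C, so 1 ∉ (A ∖ B) ∩ C
1 ∈ (C ∖ A) and 1 ∉ ((A ∖ B) ∩ C), so 1 ∈ (C ∖ A) ∪ ((A ∖ B) ∩ C)
1 ∈ ((C ∖ A) ∪ ((A ∖ B) ∩ C)) and 1 ∈ C, so 1 ∈ ((C ∖ A) ∪ ((A ∖ B) ∩ C)) ∩ C

Yes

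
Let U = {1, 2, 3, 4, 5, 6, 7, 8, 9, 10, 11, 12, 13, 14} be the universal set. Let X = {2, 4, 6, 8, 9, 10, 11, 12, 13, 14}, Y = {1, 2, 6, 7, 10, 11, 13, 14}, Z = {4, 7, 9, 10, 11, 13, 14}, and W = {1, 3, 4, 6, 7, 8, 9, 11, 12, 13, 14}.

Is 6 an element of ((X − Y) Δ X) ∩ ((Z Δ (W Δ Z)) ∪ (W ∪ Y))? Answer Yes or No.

Yes

6 ∈ X and 6 ∈ Y, so 6 ∉ X − Y
6 ∉ (X − Y) and 6 ∈ X, so 6 ∈ (X − Y) Δ X
6 ∈ W and 6 ∉ Z, so 6 ∈ W Δ Z
6 ∉ Z and 6 ∈ (W Δ Z), so 6 ∈ Z Δ (W Δ Z)
6 ∈ W and 6 ∈ Y, so 6 ∈ W ∪ Y
6 ∈ (Z Δ (W Δ Z)) and 6 ∈ (W ∪ Y), so 6 ∈ (Z Δ (W Δ Z)) ∪ (W ∪ Y)
6 ∈ ((X − Y) Δ X) and 6 ∈ ((Z Δ (W Δ Z)) ∪ (W ∪ Y)), so 6 ∈ ((X − Y) Δ X) ∩ ((Z Δ (W Δ Z)) ∪ (W ∪ Y))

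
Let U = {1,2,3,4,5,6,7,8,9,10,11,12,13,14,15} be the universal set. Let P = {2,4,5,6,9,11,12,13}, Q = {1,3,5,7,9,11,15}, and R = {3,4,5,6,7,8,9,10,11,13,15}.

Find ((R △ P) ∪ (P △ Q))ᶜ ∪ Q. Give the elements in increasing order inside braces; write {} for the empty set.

R △ P = {2,3,7,8,10,12,15}
P △ Q = {1,2,3,4,6,7,12,13,15}
(R △ P) ∪ (P △ Q) = {1,2,3,4,6,7,8,10,12,13,15}
((R △ P) ∪ (P △ Q))ᶜ = {5,9,11,14}
((R △ P) ∪ (P △ Q))ᶜ ∪ Q = {1,3,5,7,9,11,14,15}

{1,3,5,7,9,11,14,15}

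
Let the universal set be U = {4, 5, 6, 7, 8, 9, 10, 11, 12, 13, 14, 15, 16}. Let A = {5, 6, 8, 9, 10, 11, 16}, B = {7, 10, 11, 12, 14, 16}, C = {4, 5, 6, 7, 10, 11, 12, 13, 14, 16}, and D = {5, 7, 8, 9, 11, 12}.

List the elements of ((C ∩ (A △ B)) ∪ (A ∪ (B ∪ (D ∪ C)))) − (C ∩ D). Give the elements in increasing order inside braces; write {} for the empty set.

{4, 6, 8, 9, 10, 13, 14, 16}

A △ B = {5, 6, 7, 8, 9, 12, 14}
C ∩ (A △ B) = {5, 6, 7, 12, 14}
D ∪ C = {4, 5, 6, 7, 8, 9, 10, 11, 12, 13, 14, 16}
B ∪ (D ∪ C) = {4, 5, 6, 7, 8, 9, 10, 11, 12, 13, 14, 16}
A ∪ (B ∪ (D ∪ C)) = {4, 5, 6, 7, 8, 9, 10, 11, 12, 13, 14, 16}
(C ∩ (A △ B)) ∪ (A ∪ (B ∪ (D ∪ C))) = {4, 5, 6, 7, 8, 9, 10, 11, 12, 13, 14, 16}
C ∩ D = {5, 7, 11, 12}
((C ∩ (A △ B)) ∪ (A ∪ (B ∪ (D ∪ C)))) − (C ∩ D) = {4, 6, 8, 9, 10, 13, 14, 16}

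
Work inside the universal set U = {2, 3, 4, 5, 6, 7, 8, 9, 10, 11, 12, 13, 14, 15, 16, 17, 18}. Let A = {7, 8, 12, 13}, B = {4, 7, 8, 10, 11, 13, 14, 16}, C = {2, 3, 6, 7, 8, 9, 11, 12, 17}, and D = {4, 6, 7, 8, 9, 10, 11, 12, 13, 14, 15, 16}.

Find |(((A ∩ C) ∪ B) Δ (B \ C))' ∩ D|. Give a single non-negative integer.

8

A ∩ C = {7, 8, 12}
(A ∩ C) ∪ B = {4, 7, 8, 10, 11, 12, 13, 14, 16}
B \ C = {4, 10, 13, 14, 16}
((A ∩ C) ∪ B) Δ (B \ C) = {7, 8, 11, 12}
(((A ∩ C) ∪ B) Δ (B \ C))' = {2, 3, 4, 5, 6, 9, 10, 13, 14, 15, 16, 17, 18}
(((A ∩ C) ∪ B) Δ (B \ C))' ∩ D = {4, 6, 9, 10, 13, 14, 15, 16}
|(((A ∩ C) ∪ B) Δ (B \ C))' ∩ D| = 8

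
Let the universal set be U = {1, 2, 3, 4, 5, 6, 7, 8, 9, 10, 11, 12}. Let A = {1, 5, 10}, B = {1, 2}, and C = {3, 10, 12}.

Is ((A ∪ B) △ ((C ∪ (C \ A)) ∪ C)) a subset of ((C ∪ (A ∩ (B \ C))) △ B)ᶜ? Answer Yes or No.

No

A ∪ B = {1, 2, 5, 10}
C \ A = {3, 12}
C ∪ (C \ A) = {3, 10, 12}
(C ∪ (C \ A)) ∪ C = {3, 10, 12}
(A ∪ B) △ ((C ∪ (C \ A)) ∪ C) = {1, 2, 3, 5, 12}
B \ C = {1, 2}
A ∩ (B \ C) = {1}
C ∪ (A ∩ (B \ C)) = {1, 3, 10, 12}
(C ∪ (A ∩ (B \ C))) △ B = {2, 3, 10, 12}
((C ∪ (A ∩ (B \ C))) △ B)ᶜ = {1, 4, 5, 6, 7, 8, 9, 11}
2 ∈ (A ∪ B) △ ((C ∪ (C \ A)) ∪ C) but 2 ∉ ((C ∪ (A ∩ (B \ C))) △ B)ᶜ, so the inclusion fails.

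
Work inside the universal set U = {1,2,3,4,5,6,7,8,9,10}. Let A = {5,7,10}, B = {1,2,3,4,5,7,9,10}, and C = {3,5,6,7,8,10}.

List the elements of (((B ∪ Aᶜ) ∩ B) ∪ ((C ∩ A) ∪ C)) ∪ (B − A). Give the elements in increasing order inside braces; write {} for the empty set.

{1,2,3,4,5,6,7,8,9,10}

Aᶜ = {1,2,3,4,6,8,9}
B ∪ Aᶜ = {1,2,3,4,5,6,7,8,9,10}
(B ∪ Aᶜ) ∩ B = {1,2,3,4,5,7,9,10}
C ∩ A = {5,7,10}
(C ∩ A) ∪ C = {3,5,6,7,8,10}
((B ∪ Aᶜ) ∩ B) ∪ ((C ∩ A) ∪ C) = {1,2,3,4,5,6,7,8,9,10}
B − A = {1,2,3,4,9}
(((B ∪ Aᶜ) ∩ B) ∪ ((C ∩ A) ∪ C)) ∪ (B − A) = {1,2,3,4,5,6,7,8,9,10}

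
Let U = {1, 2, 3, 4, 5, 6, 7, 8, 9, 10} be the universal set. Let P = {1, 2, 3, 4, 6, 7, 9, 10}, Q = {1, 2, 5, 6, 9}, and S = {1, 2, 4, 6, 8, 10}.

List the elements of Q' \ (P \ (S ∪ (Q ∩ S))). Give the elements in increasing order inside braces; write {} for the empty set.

Q' = {3, 4, 7, 8, 10}
Q ∩ S = {1, 2, 6}
S ∪ (Q ∩ S) = {1, 2, 4, 6, 8, 10}
P \ (S ∪ (Q ∩ S)) = {3, 7, 9}
Q' \ (P \ (S ∪ (Q ∩ S))) = {4, 8, 10}

{4, 8, 10}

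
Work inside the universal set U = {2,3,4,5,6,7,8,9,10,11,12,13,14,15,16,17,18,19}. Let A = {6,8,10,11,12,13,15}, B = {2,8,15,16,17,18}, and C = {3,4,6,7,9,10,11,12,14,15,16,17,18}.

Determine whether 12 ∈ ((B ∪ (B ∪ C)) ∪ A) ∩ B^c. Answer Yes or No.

Yes

12 ∉ B and 12 ∈ C, so 12 ∈ B ∪ C
12 ∉ B and 12 ∈ (B ∪ C), so 12 ∈ B ∪ (B ∪ C)
12 ∈ (B ∪ (B ∪ C)) and 12 ∈ A, so 12 ∈ (B ∪ (B ∪ C)) ∪ A
12 ∉ B, so 12 ∈ B^c
12 ∈ ((B ∪ (B ∪ C)) ∪ A) and 12 ∈ B^c, so 12 ∈ ((B ∪ (B ∪ C)) ∪ A) ∩ B^c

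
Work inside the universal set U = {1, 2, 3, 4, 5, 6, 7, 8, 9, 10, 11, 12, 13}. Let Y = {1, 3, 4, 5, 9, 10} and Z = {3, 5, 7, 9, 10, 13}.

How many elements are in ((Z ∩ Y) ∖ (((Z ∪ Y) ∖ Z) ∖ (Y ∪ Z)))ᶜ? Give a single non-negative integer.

9

Z ∩ Y = {3, 5, 9, 10}
Z ∪ Y = {1, 3, 4, 5, 7, 9, 10, 13}
(Z ∪ Y) ∖ Z = {1, 4}
Y ∪ Z = {1, 3, 4, 5, 7, 9, 10, 13}
((Z ∪ Y) ∖ Z) ∖ (Y ∪ Z) = {}
(Z ∩ Y) ∖ (((Z ∪ Y) ∖ Z) ∖ (Y ∪ Z)) = {3, 5, 9, 10}
((Z ∩ Y) ∖ (((Z ∪ Y) ∖ Z) ∖ (Y ∪ Z)))ᶜ = {1, 2, 4, 6, 7, 8, 11, 12, 13}
|((Z ∩ Y) ∖ (((Z ∪ Y) ∖ Z) ∖ (Y ∪ Z)))ᶜ| = 9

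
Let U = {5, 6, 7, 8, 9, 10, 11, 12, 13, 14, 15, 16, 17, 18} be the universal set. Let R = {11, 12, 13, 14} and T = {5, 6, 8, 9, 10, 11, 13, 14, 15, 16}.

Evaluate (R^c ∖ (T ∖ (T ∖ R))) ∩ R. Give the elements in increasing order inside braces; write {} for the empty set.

{}

R^c = {5, 6, 7, 8, 9, 10, 15, 16, 17, 18}
T ∖ R = {5, 6, 8, 9, 10, 15, 16}
T ∖ (T ∖ R) = {11, 13, 14}
R^c ∖ (T ∖ (T ∖ R)) = {5, 6, 7, 8, 9, 10, 15, 16, 17, 18}
(R^c ∖ (T ∖ (T ∖ R))) ∩ R = {}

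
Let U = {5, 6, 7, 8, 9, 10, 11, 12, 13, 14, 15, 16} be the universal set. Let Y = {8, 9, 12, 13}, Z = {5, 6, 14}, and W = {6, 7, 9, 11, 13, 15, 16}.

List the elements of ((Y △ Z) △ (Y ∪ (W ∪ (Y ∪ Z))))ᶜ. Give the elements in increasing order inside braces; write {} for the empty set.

{5, 6, 8, 9, 10, 12, 13, 14}

Y △ Z = {5, 6, 8, 9, 12, 13, 14}
Y ∪ Z = {5, 6, 8, 9, 12, 13, 14}
W ∪ (Y ∪ Z) = {5, 6, 7, 8, 9, 11, 12, 13, 14, 15, 16}
Y ∪ (W ∪ (Y ∪ Z)) = {5, 6, 7, 8, 9, 11, 12, 13, 14, 15, 16}
(Y △ Z) △ (Y ∪ (W ∪ (Y ∪ Z))) = {7, 11, 15, 16}
((Y △ Z) △ (Y ∪ (W ∪ (Y ∪ Z))))ᶜ = {5, 6, 8, 9, 10, 12, 13, 14}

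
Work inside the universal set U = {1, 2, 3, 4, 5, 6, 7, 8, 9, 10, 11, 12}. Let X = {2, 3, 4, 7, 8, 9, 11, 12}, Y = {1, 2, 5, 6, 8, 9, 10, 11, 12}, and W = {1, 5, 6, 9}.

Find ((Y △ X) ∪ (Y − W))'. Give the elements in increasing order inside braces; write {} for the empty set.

Y △ X = {1, 3, 4, 5, 6, 7, 10}
Y − W = {2, 8, 10, 11, 12}
(Y △ X) ∪ (Y − W) = {1, 2, 3, 4, 5, 6, 7, 8, 10, 11, 12}
((Y △ X) ∪ (Y − W))' = {9}

{9}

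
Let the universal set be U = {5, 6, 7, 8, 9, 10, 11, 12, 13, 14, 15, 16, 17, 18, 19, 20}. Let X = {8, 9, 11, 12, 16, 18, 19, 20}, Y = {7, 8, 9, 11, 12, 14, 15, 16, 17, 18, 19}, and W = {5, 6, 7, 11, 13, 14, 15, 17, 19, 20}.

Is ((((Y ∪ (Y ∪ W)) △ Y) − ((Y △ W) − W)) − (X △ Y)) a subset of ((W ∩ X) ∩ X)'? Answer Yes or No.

Yes

Y ∪ W = {5, 6, 7, 8, 9, 11, 12, 13, 14, 15, 16, 17, 18, 19, 20}
Y ∪ (Y ∪ W) = {5, 6, 7, 8, 9, 11, 12, 13, 14, 15, 16, 17, 18, 19, 20}
(Y ∪ (Y ∪ W)) △ Y = {5, 6, 13, 20}
Y △ W = {5, 6, 8, 9, 12, 13, 16, 18, 20}
(Y △ W) − W = {8, 9, 12, 16, 18}
((Y ∪ (Y ∪ W)) △ Y) − ((Y △ W) − W) = {5, 6, 13, 20}
X △ Y = {7, 14, 15, 17, 20}
(((Y ∪ (Y ∪ W)) △ Y) − ((Y △ W) − W)) − (X △ Y) = {5, 6, 13}
W ∩ X = {11, 19, 20}
(W ∩ X) ∩ X = {11, 19, 20}
((W ∩ X) ∩ X)' = {5, 6, 7, 8, 9, 10, 12, 13, 14, 15, 16, 17, 18}
Every element of {5, 6, 13} is in {5, 6, 7, 8, 9, 10, 12, 13, 14, 15, 16, 17, 18}, so (((Y ∪ (Y ∪ W)) △ Y) − ((Y △ W) − W)) − (X △ Y) ⊆ ((W ∩ X) ∩ X)'.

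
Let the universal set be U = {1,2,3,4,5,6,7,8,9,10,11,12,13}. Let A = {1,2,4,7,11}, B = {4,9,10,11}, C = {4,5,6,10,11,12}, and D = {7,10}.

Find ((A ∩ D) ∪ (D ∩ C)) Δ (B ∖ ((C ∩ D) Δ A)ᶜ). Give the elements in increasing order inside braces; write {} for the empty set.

{4,7,11}

A ∩ D = {7}
D ∩ C = {10}
(A ∩ D) ∪ (D ∩ C) = {7,10}
C ∩ D = {10}
(C ∩ D) Δ A = {1,2,4,7,10,11}
((C ∩ D) Δ A)ᶜ = {3,5,6,8,9,12,13}
B ∖ ((C ∩ D) Δ A)ᶜ = {4,10,11}
((A ∩ D) ∪ (D ∩ C)) Δ (B ∖ ((C ∩ D) Δ A)ᶜ) = {4,7,11}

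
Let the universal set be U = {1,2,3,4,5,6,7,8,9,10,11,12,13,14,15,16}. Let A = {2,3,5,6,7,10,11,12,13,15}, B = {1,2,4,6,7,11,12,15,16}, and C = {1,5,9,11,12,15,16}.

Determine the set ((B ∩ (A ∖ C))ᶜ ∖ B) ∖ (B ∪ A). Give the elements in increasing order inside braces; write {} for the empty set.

{8,9,14}

A ∖ C = {2,3,6,7,10,13}
B ∩ (A ∖ C) = {2,6,7}
(B ∩ (A ∖ C))ᶜ = {1,3,4,5,8,9,10,11,12,13,14,15,16}
(B ∩ (A ∖ C))ᶜ ∖ B = {3,5,8,9,10,13,14}
B ∪ A = {1,2,3,4,5,6,7,10,11,12,13,15,16}
((B ∩ (A ∖ C))ᶜ ∖ B) ∖ (B ∪ A) = {8,9,14}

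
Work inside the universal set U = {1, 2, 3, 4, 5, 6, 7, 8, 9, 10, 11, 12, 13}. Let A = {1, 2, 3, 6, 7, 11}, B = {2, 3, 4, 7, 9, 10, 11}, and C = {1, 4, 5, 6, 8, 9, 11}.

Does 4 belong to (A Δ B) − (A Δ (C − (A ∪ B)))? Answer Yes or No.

Yes

4 ∉ A and 4 ∈ B, so 4 ∈ A Δ B
4 ∉ A and 4 ∈ B, so 4 ∈ A ∪ B
4 ∈ C and 4 ∈ (A ∪ B), so 4 ∉ C − (A ∪ B)
4 ∉ A and 4 ∉ (C − (A ∪ B)), so 4 ∉ A Δ (C − (A ∪ B))
4 ∈ (A Δ B) and 4 ∉ (A Δ (C − (A ∪ B))), so 4 ∈ (A Δ B) − (A Δ (C − (A ∪ B)))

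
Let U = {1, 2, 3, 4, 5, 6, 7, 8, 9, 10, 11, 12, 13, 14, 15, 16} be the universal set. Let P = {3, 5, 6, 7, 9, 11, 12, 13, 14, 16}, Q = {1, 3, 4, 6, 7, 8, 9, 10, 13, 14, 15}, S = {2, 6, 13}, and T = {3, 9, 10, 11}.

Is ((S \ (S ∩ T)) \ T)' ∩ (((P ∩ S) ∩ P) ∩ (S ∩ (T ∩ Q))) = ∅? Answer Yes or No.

Yes

S ∩ T = {}
S \ (S ∩ T) = {2, 6, 13}
(S \ (S ∩ T)) \ T = {2, 6, 13}
((S \ (S ∩ T)) \ T)' = {1, 3, 4, 5, 7, 8, 9, 10, 11, 12, 14, 15, 16}
P ∩ S = {6, 13}
(P ∩ S) ∩ P = {6, 13}
T ∩ Q = {3, 9, 10}
S ∩ (T ∩ Q) = {}
((P ∩ S) ∩ P) ∩ (S ∩ (T ∩ Q)) = {}
{1, 3, 4, 5, 7, 8, 9, 10, 11, 12, 14, 15, 16} and {} share no elements.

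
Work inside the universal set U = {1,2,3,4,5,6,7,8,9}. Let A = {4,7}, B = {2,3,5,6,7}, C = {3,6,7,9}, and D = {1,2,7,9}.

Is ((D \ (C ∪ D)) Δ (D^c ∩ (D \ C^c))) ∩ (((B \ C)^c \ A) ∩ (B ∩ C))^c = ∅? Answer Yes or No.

Yes

C ∪ D = {1,2,3,6,7,9}
D \ (C ∪ D) = {}
D^c = {3,4,5,6,8}
C^c = {1,2,4,5,8}
D \ C^c = {7,9}
D^c ∩ (D \ C^c) = {}
(D \ (C ∪ D)) Δ (D^c ∩ (D \ C^c)) = {}
B \ C = {2,5}
(B \ C)^c = {1,3,4,6,7,8,9}
(B \ C)^c \ A = {1,3,6,8,9}
B ∩ C = {3,6,7}
((B \ C)^c \ A) ∩ (B ∩ C) = {3,6}
(((B \ C)^c \ A) ∩ (B ∩ C))^c = {1,2,4,5,7,8,9}
{} and {1,2,4,5,7,8,9} share no elements.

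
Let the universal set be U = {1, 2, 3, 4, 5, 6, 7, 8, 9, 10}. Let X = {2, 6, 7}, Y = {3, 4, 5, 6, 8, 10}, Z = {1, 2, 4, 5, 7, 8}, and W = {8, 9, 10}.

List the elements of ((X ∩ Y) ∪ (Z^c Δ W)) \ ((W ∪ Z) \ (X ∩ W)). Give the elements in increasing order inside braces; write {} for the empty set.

X ∩ Y = {6}
Z^c = {3, 6, 9, 10}
Z^c Δ W = {3, 6, 8}
(X ∩ Y) ∪ (Z^c Δ W) = {3, 6, 8}
W ∪ Z = {1, 2, 4, 5, 7, 8, 9, 10}
X ∩ W = {}
(W ∪ Z) \ (X ∩ W) = {1, 2, 4, 5, 7, 8, 9, 10}
((X ∩ Y) ∪ (Z^c Δ W)) \ ((W ∪ Z) \ (X ∩ W)) = {3, 6}

{3, 6}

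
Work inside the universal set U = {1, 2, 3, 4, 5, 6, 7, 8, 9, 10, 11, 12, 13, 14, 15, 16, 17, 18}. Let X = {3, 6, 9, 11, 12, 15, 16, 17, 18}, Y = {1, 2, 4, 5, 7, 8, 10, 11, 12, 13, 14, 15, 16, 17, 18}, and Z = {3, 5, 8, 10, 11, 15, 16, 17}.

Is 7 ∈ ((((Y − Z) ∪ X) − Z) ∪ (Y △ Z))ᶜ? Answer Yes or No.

7 ∈ Y and 7 ∉ Z, so 7 ∈ Y − Z
7 ∈ (Y − Z) and 7 ∉ X, so 7 ∈ (Y − Z) ∪ X
7 ∈ ((Y − Z) ∪ X) and 7 ∉ Z, so 7 ∈ ((Y − Z) ∪ X) − Z
7 ∈ Y and 7 ∉ Z, so 7 ∈ Y △ Z
7 ∈ (((Y − Z) ∪ X) − Z) and 7 ∈ (Y △ Z), so 7 ∈ (((Y − Z) ∪ X) − Z) ∪ (Y △ Z)
7 ∉ ((((Y − Z) ∪ X) − Z) ∪ (Y △ Z))ᶜ since 7 ∈ ((((Y − Z) ∪ X) − Z) ∪ (Y △ Z))

No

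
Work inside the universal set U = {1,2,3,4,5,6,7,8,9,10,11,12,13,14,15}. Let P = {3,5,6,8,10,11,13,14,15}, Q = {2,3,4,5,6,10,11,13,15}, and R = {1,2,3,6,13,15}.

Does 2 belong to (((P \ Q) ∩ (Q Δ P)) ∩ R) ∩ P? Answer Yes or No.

No

2 ∉ P and 2 ∈ Q, so 2 ∉ P \ Q
2 ∈ Q and 2 ∉ P, so 2 ∈ Q Δ P
2 ∉ (P \ Q) and 2 ∈ (Q Δ P), so 2 ∉ (P \ Q) ∩ (Q Δ P)
2 ∉ ((P \ Q) ∩ (Q Δ P)) and 2 ∈ R, so 2 ∉ ((P \ Q) ∩ (Q Δ P)) ∩ R
2 ∉ (((P \ Q) ∩ (Q Δ P)) ∩ R) and 2 ∉ P, so 2 ∉ (((P \ Q) ∩ (Q Δ P)) ∩ R) ∩ P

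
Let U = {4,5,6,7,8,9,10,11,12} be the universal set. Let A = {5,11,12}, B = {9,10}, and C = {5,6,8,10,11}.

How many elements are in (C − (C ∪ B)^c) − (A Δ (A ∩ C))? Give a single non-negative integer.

C ∪ B = {5,6,8,9,10,11}
(C ∪ B)^c = {4,7,12}
C − (C ∪ B)^c = {5,6,8,10,11}
A ∩ C = {5,11}
A Δ (A ∩ C) = {12}
(C − (C ∪ B)^c) − (A Δ (A ∩ C)) = {5,6,8,10,11}
|(C − (C ∪ B)^c) − (A Δ (A ∩ C))| = 5

5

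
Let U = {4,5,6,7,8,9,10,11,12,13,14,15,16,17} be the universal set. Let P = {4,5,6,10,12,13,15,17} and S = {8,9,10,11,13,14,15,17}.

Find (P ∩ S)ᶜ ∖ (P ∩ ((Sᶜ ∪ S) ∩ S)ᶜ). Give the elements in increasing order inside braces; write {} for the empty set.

P ∩ S = {10,13,15,17}
(P ∩ S)ᶜ = {4,5,6,7,8,9,11,12,14,16}
Sᶜ = {4,5,6,7,12,16}
Sᶜ ∪ S = {4,5,6,7,8,9,10,11,12,13,14,15,16,17}
(Sᶜ ∪ S) ∩ S = {8,9,10,11,13,14,15,17}
((Sᶜ ∪ S) ∩ S)ᶜ = {4,5,6,7,12,16}
P ∩ ((Sᶜ ∪ S) ∩ S)ᶜ = {4,5,6,12}
(P ∩ S)ᶜ ∖ (P ∩ ((Sᶜ ∪ S) ∩ S)ᶜ) = {7,8,9,11,14,16}

{7,8,9,11,14,16}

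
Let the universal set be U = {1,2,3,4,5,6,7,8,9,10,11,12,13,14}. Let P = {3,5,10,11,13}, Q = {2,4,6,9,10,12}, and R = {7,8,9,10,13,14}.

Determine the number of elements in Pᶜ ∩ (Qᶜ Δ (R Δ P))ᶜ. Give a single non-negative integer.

Pᶜ = {1,2,4,6,7,8,9,12,14}
Qᶜ = {1,3,5,7,8,11,13,14}
R Δ P = {3,5,7,8,9,11,14}
Qᶜ Δ (R Δ P) = {1,9,13}
(Qᶜ Δ (R Δ P))ᶜ = {2,3,4,5,6,7,8,10,11,12,14}
Pᶜ ∩ (Qᶜ Δ (R Δ P))ᶜ = {2,4,6,7,8,12,14}
|Pᶜ ∩ (Qᶜ Δ (R Δ P))ᶜ| = 7

7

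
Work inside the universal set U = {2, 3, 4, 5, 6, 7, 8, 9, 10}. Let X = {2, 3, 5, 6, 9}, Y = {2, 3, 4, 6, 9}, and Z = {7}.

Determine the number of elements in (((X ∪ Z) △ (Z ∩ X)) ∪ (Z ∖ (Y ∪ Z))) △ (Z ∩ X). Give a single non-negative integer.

6

X ∪ Z = {2, 3, 5, 6, 7, 9}
Z ∩ X = {}
(X ∪ Z) △ (Z ∩ X) = {2, 3, 5, 6, 7, 9}
Y ∪ Z = {2, 3, 4, 6, 7, 9}
Z ∖ (Y ∪ Z) = {}
((X ∪ Z) △ (Z ∩ X)) ∪ (Z ∖ (Y ∪ Z)) = {2, 3, 5, 6, 7, 9}
(((X ∪ Z) △ (Z ∩ X)) ∪ (Z ∖ (Y ∪ Z))) △ (Z ∩ X) = {2, 3, 5, 6, 7, 9}
|(((X ∪ Z) △ (Z ∩ X)) ∪ (Z ∖ (Y ∪ Z))) △ (Z ∩ X)| = 6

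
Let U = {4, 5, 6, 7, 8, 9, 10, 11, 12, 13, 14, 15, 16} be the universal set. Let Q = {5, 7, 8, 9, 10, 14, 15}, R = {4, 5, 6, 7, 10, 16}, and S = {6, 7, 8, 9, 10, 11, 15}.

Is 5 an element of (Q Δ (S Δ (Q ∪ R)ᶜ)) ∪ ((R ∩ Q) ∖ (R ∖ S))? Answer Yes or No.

Yes

5 ∈ Q and 5 ∈ R, so 5 ∈ Q ∪ R
5 ∉ (Q ∪ R)ᶜ since 5 ∈ (Q ∪ R)
5 ∉ S and 5 ∉ (Q ∪ R)ᶜ, so 5 ∉ S Δ (Q ∪ R)ᶜ
5 ∈ Q and 5 ∉ (S Δ (Q ∪ R)ᶜ), so 5 ∈ Q Δ (S Δ (Q ∪ R)ᶜ)
5 ∈ R and 5 ∈ Q, so 5 ∈ R ∩ Q
5 ∈ R and 5 ∉ S, so 5 ∈ R ∖ S
5 ∈ (R ∩ Q) and 5 ∈ (R ∖ S), so 5 ∉ (R ∩ Q) ∖ (R ∖ S)
5 ∈ (Q Δ (S Δ (Q ∪ R)ᶜ)) and 5 ∉ ((R ∩ Q) ∖ (R ∖ S)), so 5 ∈ (Q Δ (S Δ (Q ∪ R)ᶜ)) ∪ ((R ∩ Q) ∖ (R ∖ S))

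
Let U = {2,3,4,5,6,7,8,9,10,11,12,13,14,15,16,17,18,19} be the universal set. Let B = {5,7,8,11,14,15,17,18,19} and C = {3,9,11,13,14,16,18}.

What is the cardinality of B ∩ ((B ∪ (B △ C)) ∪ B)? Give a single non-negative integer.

B △ C = {3,5,7,8,9,13,15,16,17,19}
B ∪ (B △ C) = {3,5,7,8,9,11,13,14,15,16,17,18,19}
(B ∪ (B △ C)) ∪ B = {3,5,7,8,9,11,13,14,15,16,17,18,19}
B ∩ ((B ∪ (B △ C)) ∪ B) = {5,7,8,11,14,15,17,18,19}
|B ∩ ((B ∪ (B △ C)) ∪ B)| = 9

9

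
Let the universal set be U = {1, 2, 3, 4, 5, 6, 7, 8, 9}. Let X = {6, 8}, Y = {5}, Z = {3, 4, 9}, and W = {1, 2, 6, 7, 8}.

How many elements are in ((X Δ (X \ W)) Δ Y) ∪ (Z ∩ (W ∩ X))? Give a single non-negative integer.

X \ W = {}
X Δ (X \ W) = {6, 8}
(X Δ (X \ W)) Δ Y = {5, 6, 8}
W ∩ X = {6, 8}
Z ∩ (W ∩ X) = {}
((X Δ (X \ W)) Δ Y) ∪ (Z ∩ (W ∩ X)) = {5, 6, 8}
|((X Δ (X \ W)) Δ Y) ∪ (Z ∩ (W ∩ X))| = 3

3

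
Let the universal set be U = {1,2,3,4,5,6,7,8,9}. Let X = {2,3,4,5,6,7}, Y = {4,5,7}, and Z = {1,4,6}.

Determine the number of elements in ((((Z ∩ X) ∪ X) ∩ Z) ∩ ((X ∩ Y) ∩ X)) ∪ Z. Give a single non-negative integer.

Z ∩ X = {4,6}
(Z ∩ X) ∪ X = {2,3,4,5,6,7}
((Z ∩ X) ∪ X) ∩ Z = {4,6}
X ∩ Y = {4,5,7}
(X ∩ Y) ∩ X = {4,5,7}
(((Z ∩ X) ∪ X) ∩ Z) ∩ ((X ∩ Y) ∩ X) = {4}
((((Z ∩ X) ∪ X) ∩ Z) ∩ ((X ∩ Y) ∩ X)) ∪ Z = {1,4,6}
|((((Z ∩ X) ∪ X) ∩ Z) ∩ ((X ∩ Y) ∩ X)) ∪ Z| = 3

3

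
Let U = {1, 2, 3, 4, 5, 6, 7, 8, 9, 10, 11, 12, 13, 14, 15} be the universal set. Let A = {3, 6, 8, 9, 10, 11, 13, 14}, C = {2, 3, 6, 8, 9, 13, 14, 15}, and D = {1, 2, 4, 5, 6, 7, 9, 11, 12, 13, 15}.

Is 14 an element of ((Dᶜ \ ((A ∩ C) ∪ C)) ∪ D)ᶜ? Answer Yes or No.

14 ∉ D, so 14 ∈ Dᶜ
14 ∈ A and 14 ∈ C, so 14 ∈ A ∩ C
14 ∈ (A ∩ C) and 14 ∈ C, so 14 ∈ (A ∩ C) ∪ C
14 ∈ Dᶜ and 14 ∈ ((A ∩ C) ∪ C), so 14 ∉ Dᶜ \ ((A ∩ C) ∪ C)
14 ∉ (Dᶜ \ ((A ∩ C) ∪ C)) and 14 ∉ D, so 14 ∉ (Dᶜ \ ((A ∩ C) ∪ C)) ∪ D
14 ∈ ((Dᶜ \ ((A ∩ C) ∪ C)) ∪ D)ᶜ since 14 ∉ ((Dᶜ \ ((A ∩ C) ∪ C)) ∪ D)

Yes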